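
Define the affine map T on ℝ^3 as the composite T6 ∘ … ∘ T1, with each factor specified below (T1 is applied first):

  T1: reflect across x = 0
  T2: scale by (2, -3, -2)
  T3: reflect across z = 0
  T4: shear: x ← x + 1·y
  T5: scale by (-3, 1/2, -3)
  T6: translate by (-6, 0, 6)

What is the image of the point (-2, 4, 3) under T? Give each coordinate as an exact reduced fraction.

T1 reflect across x = 0: (-2, 4, 3) → (2, 4, 3)
T2 scale by (2, -3, -2): (2, 4, 3) → (4, -12, -6)
T3 reflect across z = 0: (4, -12, -6) → (4, -12, 6)
T4 shear: x ← x + 1·y: (4, -12, 6) → (-8, -12, 6)
T5 scale by (-3, 1/2, -3): (-8, -12, 6) → (24, -6, -18)
T6 translate by (-6, 0, 6): (24, -6, -18) → (18, -6, -12)

T(p) = (18, -6, -12)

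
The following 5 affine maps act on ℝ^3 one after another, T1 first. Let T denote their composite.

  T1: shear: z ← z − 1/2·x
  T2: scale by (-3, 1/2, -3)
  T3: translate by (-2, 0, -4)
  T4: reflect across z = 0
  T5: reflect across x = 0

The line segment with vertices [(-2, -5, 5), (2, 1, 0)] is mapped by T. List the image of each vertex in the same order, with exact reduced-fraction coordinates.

T1 shear: z ← z − 1/2·x: (-2, -5, 5) → (-2, -5, 6); (2, 1, 0) → (2, 1, -1)
T2 scale by (-3, 1/2, -3): (-2, -5, 6) → (6, -5/2, -18); (2, 1, -1) → (-6, 1/2, 3)
T3 translate by (-2, 0, -4): (6, -5/2, -18) → (4, -5/2, -22); (-6, 1/2, 3) → (-8, 1/2, -1)
T4 reflect across z = 0: (4, -5/2, -22) → (4, -5/2, 22); (-8, 1/2, -1) → (-8, 1/2, 1)
T5 reflect across x = 0: (4, -5/2, 22) → (-4, -5/2, 22); (-8, 1/2, 1) → (8, 1/2, 1)

image vertices: (-4, -5/2, 22), (8, 1/2, 1)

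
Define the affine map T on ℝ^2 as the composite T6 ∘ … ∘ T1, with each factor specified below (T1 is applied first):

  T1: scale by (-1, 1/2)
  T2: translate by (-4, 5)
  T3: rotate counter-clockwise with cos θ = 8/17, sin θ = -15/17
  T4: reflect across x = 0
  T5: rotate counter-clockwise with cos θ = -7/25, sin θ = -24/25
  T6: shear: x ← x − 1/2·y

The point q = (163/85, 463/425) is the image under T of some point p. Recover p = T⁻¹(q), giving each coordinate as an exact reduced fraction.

T1 = [-1 0 0; 0 1/2 0; 0 0 1]
T2·T1 = [-1 0 -4; 0 1/2 5; 0 0 1]
T3·…·T1 = [-8/17 15/34 43/17; 15/17 4/17 100/17; 0 0 1]
T4·…·T1 = [8/17 -15/34 -43/17; 15/17 4/17 100/17; 0 0 1]
T5·…·T1 = [304/425 297/850 2701/425; -297/425 152/425 332/425; 0 0 1]
T6·…·T1 = [181/170 29/170 507/85; -297/425 152/425 332/425; 0 0 1]
det M = 1/2; M⁻¹ = [304/425 -29/85 -4; 594/425 181/85 -10; 0 0 1]
M⁻¹ · (163/85, 463/425)ᵀ = (-3, -5)ᵀ

p = (-3, -5)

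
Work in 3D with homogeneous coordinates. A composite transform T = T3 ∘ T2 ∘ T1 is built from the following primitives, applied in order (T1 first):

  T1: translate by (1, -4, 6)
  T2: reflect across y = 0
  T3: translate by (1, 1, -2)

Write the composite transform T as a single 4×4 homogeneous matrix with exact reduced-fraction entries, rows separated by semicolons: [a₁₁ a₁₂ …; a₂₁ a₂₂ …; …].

T = [1 0 0 2; 0 -1 0 5; 0 0 1 4; 0 0 0 1]

T1 = [1 0 0 1; 0 1 0 -4; 0 0 1 6; 0 0 0 1]
T2·T1 = [1 0 0 1; 0 -1 0 4; 0 0 1 6; 0 0 0 1]
T3·…·T1 = [1 0 0 2; 0 -1 0 5; 0 0 1 4; 0 0 0 1]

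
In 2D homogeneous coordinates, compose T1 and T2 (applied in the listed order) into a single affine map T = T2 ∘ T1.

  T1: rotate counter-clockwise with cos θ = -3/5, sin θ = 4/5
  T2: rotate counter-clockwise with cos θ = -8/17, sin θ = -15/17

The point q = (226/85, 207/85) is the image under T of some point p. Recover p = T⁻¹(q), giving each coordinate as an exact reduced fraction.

T1 = [-3/5 -4/5 0; 4/5 -3/5 0; 0 0 1]
T2·T1 = [84/85 -13/85 0; 13/85 84/85 0; 0 0 1]
det M = 1; M⁻¹ = [84/85 13/85 0; -13/85 84/85 0; 0 0 1]
M⁻¹ · (226/85, 207/85)ᵀ = (3, 2)ᵀ

p = (3, 2)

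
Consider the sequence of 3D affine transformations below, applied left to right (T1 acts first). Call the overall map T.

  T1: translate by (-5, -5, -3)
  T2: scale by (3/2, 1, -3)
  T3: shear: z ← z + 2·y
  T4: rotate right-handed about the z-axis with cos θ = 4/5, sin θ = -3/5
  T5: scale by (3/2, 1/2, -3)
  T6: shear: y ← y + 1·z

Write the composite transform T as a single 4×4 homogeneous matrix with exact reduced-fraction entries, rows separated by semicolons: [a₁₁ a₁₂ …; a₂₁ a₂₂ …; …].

T1 = [1 0 0 -5; 0 1 0 -5; 0 0 1 -3; 0 0 0 1]
T2·T1 = [3/2 0 0 -15/2; 0 1 0 -5; 0 0 -3 9; 0 0 0 1]
T3·…·T1 = [3/2 0 0 -15/2; 0 1 0 -5; 0 2 -3 -1; 0 0 0 1]
T4·…·T1 = [6/5 3/5 0 -9; -9/10 4/5 0 1/2; 0 2 -3 -1; 0 0 0 1]
T5·…·T1 = [9/5 9/10 0 -27/2; -9/20 2/5 0 1/4; 0 -6 9 3; 0 0 0 1]
T6·…·T1 = [9/5 9/10 0 -27/2; -9/20 -28/5 9 13/4; 0 -6 9 3; 0 0 0 1]

T = [9/5 9/10 0 -27/2; -9/20 -28/5 9 13/4; 0 -6 9 3; 0 0 0 1]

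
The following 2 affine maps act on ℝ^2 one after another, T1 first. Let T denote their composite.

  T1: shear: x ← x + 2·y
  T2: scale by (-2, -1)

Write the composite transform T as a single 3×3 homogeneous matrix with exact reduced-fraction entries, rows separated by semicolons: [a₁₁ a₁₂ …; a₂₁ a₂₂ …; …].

T = [-2 -4 0; 0 -1 0; 0 0 1]

T1 = [1 2 0; 0 1 0; 0 0 1]
T2·T1 = [-2 -4 0; 0 -1 0; 0 0 1]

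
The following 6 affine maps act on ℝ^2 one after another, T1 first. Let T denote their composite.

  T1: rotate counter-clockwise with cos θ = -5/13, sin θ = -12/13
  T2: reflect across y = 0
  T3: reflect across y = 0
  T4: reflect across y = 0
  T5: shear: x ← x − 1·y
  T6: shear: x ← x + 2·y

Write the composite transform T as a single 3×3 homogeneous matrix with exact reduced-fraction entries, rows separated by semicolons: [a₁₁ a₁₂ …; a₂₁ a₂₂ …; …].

T1 = [-5/13 12/13 0; -12/13 -5/13 0; 0 0 1]
T2·T1 = [-5/13 12/13 0; 12/13 5/13 0; 0 0 1]
T3·…·T1 = [-5/13 12/13 0; -12/13 -5/13 0; 0 0 1]
T4·…·T1 = [-5/13 12/13 0; 12/13 5/13 0; 0 0 1]
T5·…·T1 = [-17/13 7/13 0; 12/13 5/13 0; 0 0 1]
T6·…·T1 = [7/13 17/13 0; 12/13 5/13 0; 0 0 1]

T = [7/13 17/13 0; 12/13 5/13 0; 0 0 1]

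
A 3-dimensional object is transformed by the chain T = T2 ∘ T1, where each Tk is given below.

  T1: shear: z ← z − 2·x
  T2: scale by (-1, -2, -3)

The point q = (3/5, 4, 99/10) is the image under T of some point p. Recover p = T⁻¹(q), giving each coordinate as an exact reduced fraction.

p = (-3/5, -2, -9/2)

T1 = [1 0 0 0; 0 1 0 0; -2 0 1 0; 0 0 0 1]
T2·T1 = [-1 0 0 0; 0 -2 0 0; 6 0 -3 0; 0 0 0 1]
det M = -6; M⁻¹ = [-1 0 0 0; 0 -1/2 0 0; -2 0 -1/3 0; 0 0 0 1]
M⁻¹ · (3/5, 4, 99/10)ᵀ = (-3/5, -2, -9/2)ᵀ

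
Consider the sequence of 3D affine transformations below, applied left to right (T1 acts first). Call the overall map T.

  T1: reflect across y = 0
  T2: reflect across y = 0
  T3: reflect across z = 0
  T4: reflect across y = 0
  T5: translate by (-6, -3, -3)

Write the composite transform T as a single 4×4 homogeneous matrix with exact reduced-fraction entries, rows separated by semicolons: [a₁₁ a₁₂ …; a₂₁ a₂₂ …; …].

T = [1 0 0 -6; 0 -1 0 -3; 0 0 -1 -3; 0 0 0 1]

T1 = [1 0 0 0; 0 -1 0 0; 0 0 1 0; 0 0 0 1]
T2·T1 = [1 0 0 0; 0 1 0 0; 0 0 1 0; 0 0 0 1]
T3·…·T1 = [1 0 0 0; 0 1 0 0; 0 0 -1 0; 0 0 0 1]
T4·…·T1 = [1 0 0 0; 0 -1 0 0; 0 0 -1 0; 0 0 0 1]
T5·…·T1 = [1 0 0 -6; 0 -1 0 -3; 0 0 -1 -3; 0 0 0 1]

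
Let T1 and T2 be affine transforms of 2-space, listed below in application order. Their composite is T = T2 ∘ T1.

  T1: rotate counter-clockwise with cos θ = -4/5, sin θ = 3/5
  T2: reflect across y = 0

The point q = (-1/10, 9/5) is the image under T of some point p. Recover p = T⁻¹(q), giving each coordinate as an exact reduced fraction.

p = (-1, 3/2)

T1 = [-4/5 -3/5 0; 3/5 -4/5 0; 0 0 1]
T2·T1 = [-4/5 -3/5 0; -3/5 4/5 0; 0 0 1]
det M = -1; M⁻¹ = [-4/5 -3/5 0; -3/5 4/5 0; 0 0 1]
M⁻¹ · (-1/10, 9/5)ᵀ = (-1, 3/2)ᵀ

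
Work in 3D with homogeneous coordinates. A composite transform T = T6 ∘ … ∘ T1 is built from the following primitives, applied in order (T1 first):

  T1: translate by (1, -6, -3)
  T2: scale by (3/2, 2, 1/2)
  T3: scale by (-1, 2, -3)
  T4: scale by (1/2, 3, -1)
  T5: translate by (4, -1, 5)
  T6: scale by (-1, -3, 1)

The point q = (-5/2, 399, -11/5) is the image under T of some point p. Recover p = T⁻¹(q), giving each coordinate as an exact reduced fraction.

T1 = [1 0 0 1; 0 1 0 -6; 0 0 1 -3; 0 0 0 1]
T2·T1 = [3/2 0 0 3/2; 0 2 0 -12; 0 0 1/2 -3/2; 0 0 0 1]
T3·…·T1 = [-3/2 0 0 -3/2; 0 4 0 -24; 0 0 -3/2 9/2; 0 0 0 1]
T4·…·T1 = [-3/4 0 0 -3/4; 0 12 0 -72; 0 0 3/2 -9/2; 0 0 0 1]
T5·…·T1 = [-3/4 0 0 13/4; 0 12 0 -73; 0 0 3/2 1/2; 0 0 0 1]
T6·…·T1 = [3/4 0 0 -13/4; 0 -36 0 219; 0 0 3/2 1/2; 0 0 0 1]
det M = -81/2; M⁻¹ = [4/3 0 0 13/3; 0 -1/36 0 73/12; 0 0 2/3 -1/3; 0 0 0 1]
M⁻¹ · (-5/2, 399, -11/5)ᵀ = (1, -5, -9/5)ᵀ

p = (1, -5, -9/5)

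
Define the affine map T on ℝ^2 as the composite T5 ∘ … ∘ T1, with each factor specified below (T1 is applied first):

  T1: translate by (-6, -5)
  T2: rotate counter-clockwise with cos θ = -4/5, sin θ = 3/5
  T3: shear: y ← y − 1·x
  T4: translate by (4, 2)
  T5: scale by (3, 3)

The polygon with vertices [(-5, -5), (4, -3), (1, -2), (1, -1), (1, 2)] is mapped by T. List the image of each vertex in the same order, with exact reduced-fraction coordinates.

image vertices: (282/5, -171/5), (156/5, 12/5), (183/5, -54/5), (174/5, -57/5), (147/5, -66/5)

T1 translate by (-6, -5): (-5, -5) → (-11, -10); (4, -3) → (-2, -8); (1, -2) → (-5, -7); (1, -1) → (-5, -6); (1, 2) → (-5, -3)
T2 rotate counter-clockwise with cos θ = -4/5, sin θ = 3/5: (-11, -10) → (74/5, 7/5); (-2, -8) → (32/5, 26/5); (-5, -7) → (41/5, 13/5); (-5, -6) → (38/5, 9/5); (-5, -3) → (29/5, -3/5)
T3 shear: y ← y − 1·x: (74/5, 7/5) → (74/5, -67/5); (32/5, 26/5) → (32/5, -6/5); (41/5, 13/5) → (41/5, -28/5); (38/5, 9/5) → (38/5, -29/5); (29/5, -3/5) → (29/5, -32/5)
T4 translate by (4, 2): (74/5, -67/5) → (94/5, -57/5); (32/5, -6/5) → (52/5, 4/5); (41/5, -28/5) → (61/5, -18/5); (38/5, -29/5) → (58/5, -19/5); (29/5, -32/5) → (49/5, -22/5)
T5 scale by (3, 3): (94/5, -57/5) → (282/5, -171/5); (52/5, 4/5) → (156/5, 12/5); (61/5, -18/5) → (183/5, -54/5); (58/5, -19/5) → (174/5, -57/5); (49/5, -22/5) → (147/5, -66/5)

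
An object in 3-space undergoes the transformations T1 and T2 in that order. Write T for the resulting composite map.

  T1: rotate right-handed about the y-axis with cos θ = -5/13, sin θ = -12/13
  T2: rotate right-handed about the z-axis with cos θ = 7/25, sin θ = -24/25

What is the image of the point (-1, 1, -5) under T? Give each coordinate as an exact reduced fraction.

T(p) = (59/25, -113/25, 1)

T1 rotate right-handed about the y-axis with cos θ = -5/13, sin θ = -12/13: (-1, 1, -5) → (5, 1, 1)
T2 rotate right-handed about the z-axis with cos θ = 7/25, sin θ = -24/25: (5, 1, 1) → (59/25, -113/25, 1)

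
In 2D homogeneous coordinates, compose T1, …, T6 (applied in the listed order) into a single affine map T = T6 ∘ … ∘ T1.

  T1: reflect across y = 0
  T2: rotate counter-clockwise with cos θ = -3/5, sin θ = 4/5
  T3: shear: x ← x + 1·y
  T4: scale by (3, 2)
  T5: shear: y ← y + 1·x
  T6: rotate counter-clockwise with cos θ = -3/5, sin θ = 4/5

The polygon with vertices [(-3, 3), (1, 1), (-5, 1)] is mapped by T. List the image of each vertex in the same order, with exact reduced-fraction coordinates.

T1 reflect across y = 0: (-3, 3) → (-3, -3); (1, 1) → (1, -1); (-5, 1) → (-5, -1)
T2 rotate counter-clockwise with cos θ = -3/5, sin θ = 4/5: (-3, -3) → (21/5, -3/5); (1, -1) → (1/5, 7/5); (-5, -1) → (19/5, -17/5)
T3 shear: x ← x + 1·y: (21/5, -3/5) → (18/5, -3/5); (1/5, 7/5) → (8/5, 7/5); (19/5, -17/5) → (2/5, -17/5)
T4 scale by (3, 2): (18/5, -3/5) → (54/5, -6/5); (8/5, 7/5) → (24/5, 14/5); (2/5, -17/5) → (6/5, -34/5)
T5 shear: y ← y + 1·x: (54/5, -6/5) → (54/5, 48/5); (24/5, 14/5) → (24/5, 38/5); (6/5, -34/5) → (6/5, -28/5)
T6 rotate counter-clockwise with cos θ = -3/5, sin θ = 4/5: (54/5, 48/5) → (-354/25, 72/25); (24/5, 38/5) → (-224/25, -18/25); (6/5, -28/5) → (94/25, 108/25)

image vertices: (-354/25, 72/25), (-224/25, -18/25), (94/25, 108/25)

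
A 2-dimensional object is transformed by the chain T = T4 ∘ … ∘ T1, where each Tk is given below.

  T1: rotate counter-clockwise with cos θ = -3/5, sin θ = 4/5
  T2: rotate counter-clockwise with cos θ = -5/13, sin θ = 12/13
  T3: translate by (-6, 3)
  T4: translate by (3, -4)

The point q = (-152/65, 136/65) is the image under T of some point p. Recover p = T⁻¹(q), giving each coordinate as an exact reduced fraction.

p = (-3, -1)

T1 = [-3/5 -4/5 0; 4/5 -3/5 0; 0 0 1]
T2·T1 = [-33/65 56/65 0; -56/65 -33/65 0; 0 0 1]
T3·…·T1 = [-33/65 56/65 -6; -56/65 -33/65 3; 0 0 1]
T4·…·T1 = [-33/65 56/65 -3; -56/65 -33/65 -1; 0 0 1]
det M = 1; M⁻¹ = [-33/65 -56/65 -31/13; 56/65 -33/65 27/13; 0 0 1]
M⁻¹ · (-152/65, 136/65)ᵀ = (-3, -1)ᵀ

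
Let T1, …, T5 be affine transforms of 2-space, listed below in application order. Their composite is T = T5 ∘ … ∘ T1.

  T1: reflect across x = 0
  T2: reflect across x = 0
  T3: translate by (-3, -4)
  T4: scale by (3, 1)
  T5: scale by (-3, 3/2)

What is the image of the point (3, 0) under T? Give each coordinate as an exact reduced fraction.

T(p) = (0, -6)

T1 reflect across x = 0: (3, 0) → (-3, 0)
T2 reflect across x = 0: (-3, 0) → (3, 0)
T3 translate by (-3, -4): (3, 0) → (0, -4)
T4 scale by (3, 1): (0, -4) → (0, -4)
T5 scale by (-3, 3/2): (0, -4) → (0, -6)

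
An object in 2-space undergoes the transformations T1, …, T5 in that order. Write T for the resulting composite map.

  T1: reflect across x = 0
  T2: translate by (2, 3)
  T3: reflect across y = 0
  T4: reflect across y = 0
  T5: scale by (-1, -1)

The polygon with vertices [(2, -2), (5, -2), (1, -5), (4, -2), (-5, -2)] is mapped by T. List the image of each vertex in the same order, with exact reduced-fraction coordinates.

image vertices: (0, -1), (3, -1), (-1, 2), (2, -1), (-7, -1)

T1 reflect across x = 0: (2, -2) → (-2, -2); (5, -2) → (-5, -2); (1, -5) → (-1, -5); (4, -2) → (-4, -2); (-5, -2) → (5, -2)
T2 translate by (2, 3): (-2, -2) → (0, 1); (-5, -2) → (-3, 1); (-1, -5) → (1, -2); (-4, -2) → (-2, 1); (5, -2) → (7, 1)
T3 reflect across y = 0: (0, 1) → (0, -1); (-3, 1) → (-3, -1); (1, -2) → (1, 2); (-2, 1) → (-2, -1); (7, 1) → (7, -1)
T4 reflect across y = 0: (0, -1) → (0, 1); (-3, -1) → (-3, 1); (1, 2) → (1, -2); (-2, -1) → (-2, 1); (7, -1) → (7, 1)
T5 scale by (-1, -1): (0, 1) → (0, -1); (-3, 1) → (3, -1); (1, -2) → (-1, 2); (-2, 1) → (2, -1); (7, 1) → (-7, -1)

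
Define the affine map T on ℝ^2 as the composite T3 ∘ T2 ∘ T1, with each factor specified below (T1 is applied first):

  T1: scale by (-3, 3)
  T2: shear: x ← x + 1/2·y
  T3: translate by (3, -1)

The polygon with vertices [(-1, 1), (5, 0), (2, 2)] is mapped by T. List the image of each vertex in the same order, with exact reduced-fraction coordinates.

image vertices: (15/2, 2), (-12, -1), (0, 5)

T1 scale by (-3, 3): (-1, 1) → (3, 3); (5, 0) → (-15, 0); (2, 2) → (-6, 6)
T2 shear: x ← x + 1/2·y: (3, 3) → (9/2, 3); (-15, 0) → (-15, 0); (-6, 6) → (-3, 6)
T3 translate by (3, -1): (9/2, 3) → (15/2, 2); (-15, 0) → (-12, -1); (-3, 6) → (0, 5)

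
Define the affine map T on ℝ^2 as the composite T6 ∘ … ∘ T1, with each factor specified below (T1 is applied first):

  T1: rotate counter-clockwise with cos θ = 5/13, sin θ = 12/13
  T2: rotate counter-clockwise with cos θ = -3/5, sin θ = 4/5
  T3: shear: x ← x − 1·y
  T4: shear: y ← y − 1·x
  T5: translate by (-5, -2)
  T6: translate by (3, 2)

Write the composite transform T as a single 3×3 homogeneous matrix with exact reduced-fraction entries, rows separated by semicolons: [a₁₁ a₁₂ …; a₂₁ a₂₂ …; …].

T1 = [5/13 -12/13 0; 12/13 5/13 0; 0 0 1]
T2·T1 = [-63/65 16/65 0; -16/65 -63/65 0; 0 0 1]
T3·…·T1 = [-47/65 79/65 0; -16/65 -63/65 0; 0 0 1]
T4·…·T1 = [-47/65 79/65 0; 31/65 -142/65 0; 0 0 1]
T5·…·T1 = [-47/65 79/65 -5; 31/65 -142/65 -2; 0 0 1]
T6·…·T1 = [-47/65 79/65 -2; 31/65 -142/65 0; 0 0 1]

T = [-47/65 79/65 -2; 31/65 -142/65 0; 0 0 1]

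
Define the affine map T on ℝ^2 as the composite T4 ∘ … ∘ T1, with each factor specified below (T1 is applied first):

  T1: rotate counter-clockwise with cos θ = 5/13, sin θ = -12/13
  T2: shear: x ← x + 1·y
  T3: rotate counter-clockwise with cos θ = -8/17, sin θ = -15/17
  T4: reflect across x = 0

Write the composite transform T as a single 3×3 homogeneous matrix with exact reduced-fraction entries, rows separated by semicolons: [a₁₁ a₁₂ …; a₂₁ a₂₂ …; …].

T1 = [5/13 12/13 0; -12/13 5/13 0; 0 0 1]
T2·T1 = [-7/13 17/13 0; -12/13 5/13 0; 0 0 1]
T3·…·T1 = [-124/221 -61/221 0; 201/221 -295/221 0; 0 0 1]
T4·…·T1 = [124/221 61/221 0; 201/221 -295/221 0; 0 0 1]

T = [124/221 61/221 0; 201/221 -295/221 0; 0 0 1]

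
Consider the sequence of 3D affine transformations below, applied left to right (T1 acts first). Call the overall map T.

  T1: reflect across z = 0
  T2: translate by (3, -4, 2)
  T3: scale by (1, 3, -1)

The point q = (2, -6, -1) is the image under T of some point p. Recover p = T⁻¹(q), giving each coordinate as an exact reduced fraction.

T1 = [1 0 0 0; 0 1 0 0; 0 0 -1 0; 0 0 0 1]
T2·T1 = [1 0 0 3; 0 1 0 -4; 0 0 -1 2; 0 0 0 1]
T3·…·T1 = [1 0 0 3; 0 3 0 -12; 0 0 1 -2; 0 0 0 1]
det M = 3; M⁻¹ = [1 0 0 -3; 0 1/3 0 4; 0 0 1 2; 0 0 0 1]
M⁻¹ · (2, -6, -1)ᵀ = (-1, 2, 1)ᵀ

p = (-1, 2, 1)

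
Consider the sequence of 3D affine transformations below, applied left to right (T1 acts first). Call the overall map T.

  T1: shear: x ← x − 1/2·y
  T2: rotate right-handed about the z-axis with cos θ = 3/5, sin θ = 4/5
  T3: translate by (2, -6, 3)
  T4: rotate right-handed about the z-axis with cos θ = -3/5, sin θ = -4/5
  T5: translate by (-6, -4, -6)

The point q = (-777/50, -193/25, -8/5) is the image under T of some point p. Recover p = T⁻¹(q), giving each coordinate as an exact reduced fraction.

T1 = [1 -1/2 0 0; 0 1 0 0; 0 0 1 0; 0 0 0 1]
T2·T1 = [3/5 -11/10 0 0; 4/5 1/5 0 0; 0 0 1 0; 0 0 0 1]
T3·…·T1 = [3/5 -11/10 0 2; 4/5 1/5 0 -6; 0 0 1 3; 0 0 0 1]
T4·…·T1 = [7/25 41/50 0 -6; -24/25 19/25 0 2; 0 0 1 3; 0 0 0 1]
T5·…·T1 = [7/25 41/50 0 -12; -24/25 19/25 0 -2; 0 0 1 -3; 0 0 0 1]
det M = 1; M⁻¹ = [19/25 -41/50 0 187/25; 24/25 7/25 0 302/25; 0 0 1 3; 0 0 0 1]
M⁻¹ · (-777/50, -193/25, -8/5)ᵀ = (2, -5, 7/5)ᵀ

p = (2, -5, 7/5)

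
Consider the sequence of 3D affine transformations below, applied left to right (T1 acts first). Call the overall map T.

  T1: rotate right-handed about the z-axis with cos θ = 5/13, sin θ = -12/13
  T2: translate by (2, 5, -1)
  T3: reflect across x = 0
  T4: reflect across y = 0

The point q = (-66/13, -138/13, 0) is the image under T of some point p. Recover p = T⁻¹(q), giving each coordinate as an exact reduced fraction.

T1 = [5/13 12/13 0 0; -12/13 5/13 0 0; 0 0 1 0; 0 0 0 1]
T2·T1 = [5/13 12/13 0 2; -12/13 5/13 0 5; 0 0 1 -1; 0 0 0 1]
T3·…·T1 = [-5/13 -12/13 0 -2; -12/13 5/13 0 5; 0 0 1 -1; 0 0 0 1]
T4·…·T1 = [-5/13 -12/13 0 -2; 12/13 -5/13 0 -5; 0 0 1 -1; 0 0 0 1]
det M = 1; M⁻¹ = [-5/13 12/13 0 50/13; -12/13 -5/13 0 -49/13; 0 0 1 1; 0 0 0 1]
M⁻¹ · (-66/13, -138/13, 0)ᵀ = (-4, 5, 1)ᵀ

p = (-4, 5, 1)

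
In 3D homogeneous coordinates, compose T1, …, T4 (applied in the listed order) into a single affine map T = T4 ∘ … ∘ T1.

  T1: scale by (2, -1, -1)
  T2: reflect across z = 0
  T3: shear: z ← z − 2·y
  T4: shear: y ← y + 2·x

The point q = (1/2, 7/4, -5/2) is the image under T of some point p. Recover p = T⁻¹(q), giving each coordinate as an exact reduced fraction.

T1 = [2 0 0 0; 0 -1 0 0; 0 0 -1 0; 0 0 0 1]
T2·T1 = [2 0 0 0; 0 -1 0 0; 0 0 1 0; 0 0 0 1]
T3·…·T1 = [2 0 0 0; 0 -1 0 0; 0 2 1 0; 0 0 0 1]
T4·…·T1 = [2 0 0 0; 4 -1 0 0; 0 2 1 0; 0 0 0 1]
det M = -2; M⁻¹ = [1/2 0 0 0; 2 -1 0 0; -4 2 1 0; 0 0 0 1]
M⁻¹ · (1/2, 7/4, -5/2)ᵀ = (1/4, -3/4, -1)ᵀ

p = (1/4, -3/4, -1)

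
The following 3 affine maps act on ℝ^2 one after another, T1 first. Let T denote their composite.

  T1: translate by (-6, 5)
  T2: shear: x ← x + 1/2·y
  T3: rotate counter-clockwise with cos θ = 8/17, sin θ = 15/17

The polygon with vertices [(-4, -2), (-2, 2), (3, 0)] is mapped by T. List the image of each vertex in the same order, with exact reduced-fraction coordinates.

image vertices: (-113/17, -207/34), (-141/17, -23/34), (-79/17, 65/34)

T1 translate by (-6, 5): (-4, -2) → (-10, 3); (-2, 2) → (-8, 7); (3, 0) → (-3, 5)
T2 shear: x ← x + 1/2·y: (-10, 3) → (-17/2, 3); (-8, 7) → (-9/2, 7); (-3, 5) → (-1/2, 5)
T3 rotate counter-clockwise with cos θ = 8/17, sin θ = 15/17: (-17/2, 3) → (-113/17, -207/34); (-9/2, 7) → (-141/17, -23/34); (-1/2, 5) → (-79/17, 65/34)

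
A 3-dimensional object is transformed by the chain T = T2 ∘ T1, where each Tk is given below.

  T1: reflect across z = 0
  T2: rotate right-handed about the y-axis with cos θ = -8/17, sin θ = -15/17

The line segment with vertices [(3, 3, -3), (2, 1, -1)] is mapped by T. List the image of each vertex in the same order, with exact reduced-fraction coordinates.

image vertices: (-69/17, 3, 21/17), (-31/17, 1, 22/17)

T1 reflect across z = 0: (3, 3, -3) → (3, 3, 3); (2, 1, -1) → (2, 1, 1)
T2 rotate right-handed about the y-axis with cos θ = -8/17, sin θ = -15/17: (3, 3, 3) → (-69/17, 3, 21/17); (2, 1, 1) → (-31/17, 1, 22/17)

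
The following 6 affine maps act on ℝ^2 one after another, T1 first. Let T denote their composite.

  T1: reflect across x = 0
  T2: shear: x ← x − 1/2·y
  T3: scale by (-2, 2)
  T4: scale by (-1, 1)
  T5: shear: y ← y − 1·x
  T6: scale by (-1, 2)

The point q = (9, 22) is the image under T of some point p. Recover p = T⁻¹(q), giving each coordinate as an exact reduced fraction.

T1 = [-1 0 0; 0 1 0; 0 0 1]
T2·T1 = [-1 -1/2 0; 0 1 0; 0 0 1]
T3·…·T1 = [2 1 0; 0 2 0; 0 0 1]
T4·…·T1 = [-2 -1 0; 0 2 0; 0 0 1]
T5·…·T1 = [-2 -1 0; 2 3 0; 0 0 1]
T6·…·T1 = [2 1 0; 4 6 0; 0 0 1]
det M = 8; M⁻¹ = [3/4 -1/8 0; -1/2 1/4 0; 0 0 1]
M⁻¹ · (9, 22)ᵀ = (4, 1)ᵀ

p = (4, 1)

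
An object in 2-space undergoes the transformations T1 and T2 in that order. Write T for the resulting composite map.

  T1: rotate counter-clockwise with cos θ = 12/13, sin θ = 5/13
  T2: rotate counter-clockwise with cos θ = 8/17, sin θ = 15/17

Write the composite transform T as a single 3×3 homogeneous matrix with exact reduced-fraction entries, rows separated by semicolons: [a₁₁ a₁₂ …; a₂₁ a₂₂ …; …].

T1 = [12/13 -5/13 0; 5/13 12/13 0; 0 0 1]
T2·T1 = [21/221 -220/221 0; 220/221 21/221 0; 0 0 1]

T = [21/221 -220/221 0; 220/221 21/221 0; 0 0 1]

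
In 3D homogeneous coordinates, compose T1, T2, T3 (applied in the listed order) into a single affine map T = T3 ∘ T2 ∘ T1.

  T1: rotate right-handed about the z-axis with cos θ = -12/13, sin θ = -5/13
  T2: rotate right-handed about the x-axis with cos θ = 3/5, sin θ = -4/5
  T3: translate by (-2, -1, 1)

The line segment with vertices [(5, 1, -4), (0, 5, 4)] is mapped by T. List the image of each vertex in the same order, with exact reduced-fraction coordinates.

image vertices: (-81/13, -384/65, 57/65), (-1/13, -37/65, 461/65)

T1 rotate right-handed about the z-axis with cos θ = -12/13, sin θ = -5/13: (5, 1, -4) → (-55/13, -37/13, -4); (0, 5, 4) → (25/13, -60/13, 4)
T2 rotate right-handed about the x-axis with cos θ = 3/5, sin θ = -4/5: (-55/13, -37/13, -4) → (-55/13, -319/65, -8/65); (25/13, -60/13, 4) → (25/13, 28/65, 396/65)
T3 translate by (-2, -1, 1): (-55/13, -319/65, -8/65) → (-81/13, -384/65, 57/65); (25/13, 28/65, 396/65) → (-1/13, -37/65, 461/65)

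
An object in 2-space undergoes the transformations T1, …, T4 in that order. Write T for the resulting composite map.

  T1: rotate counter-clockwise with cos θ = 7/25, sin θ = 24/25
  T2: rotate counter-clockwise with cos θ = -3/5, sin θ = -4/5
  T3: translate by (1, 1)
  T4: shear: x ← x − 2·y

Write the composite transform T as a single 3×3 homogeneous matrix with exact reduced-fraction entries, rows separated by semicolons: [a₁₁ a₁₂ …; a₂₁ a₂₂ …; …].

T = [11/5 -2/5 -1; -4/5 3/5 1; 0 0 1]

T1 = [7/25 -24/25 0; 24/25 7/25 0; 0 0 1]
T2·T1 = [3/5 4/5 0; -4/5 3/5 0; 0 0 1]
T3·…·T1 = [3/5 4/5 1; -4/5 3/5 1; 0 0 1]
T4·…·T1 = [11/5 -2/5 -1; -4/5 3/5 1; 0 0 1]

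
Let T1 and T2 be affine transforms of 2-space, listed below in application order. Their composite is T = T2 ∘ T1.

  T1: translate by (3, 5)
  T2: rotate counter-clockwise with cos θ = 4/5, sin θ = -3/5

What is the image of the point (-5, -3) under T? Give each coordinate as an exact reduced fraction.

T1 translate by (3, 5): (-5, -3) → (-2, 2)
T2 rotate counter-clockwise with cos θ = 4/5, sin θ = -3/5: (-2, 2) → (-2/5, 14/5)

T(p) = (-2/5, 14/5)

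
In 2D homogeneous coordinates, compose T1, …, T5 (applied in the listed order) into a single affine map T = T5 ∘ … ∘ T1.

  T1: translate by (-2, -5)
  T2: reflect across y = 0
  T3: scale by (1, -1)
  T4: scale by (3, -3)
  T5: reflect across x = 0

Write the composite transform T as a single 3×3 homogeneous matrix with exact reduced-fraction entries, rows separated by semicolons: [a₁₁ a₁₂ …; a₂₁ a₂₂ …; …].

T = [-3 0 6; 0 -3 15; 0 0 1]

T1 = [1 0 -2; 0 1 -5; 0 0 1]
T2·T1 = [1 0 -2; 0 -1 5; 0 0 1]
T3·…·T1 = [1 0 -2; 0 1 -5; 0 0 1]
T4·…·T1 = [3 0 -6; 0 -3 15; 0 0 1]
T5·…·T1 = [-3 0 6; 0 -3 15; 0 0 1]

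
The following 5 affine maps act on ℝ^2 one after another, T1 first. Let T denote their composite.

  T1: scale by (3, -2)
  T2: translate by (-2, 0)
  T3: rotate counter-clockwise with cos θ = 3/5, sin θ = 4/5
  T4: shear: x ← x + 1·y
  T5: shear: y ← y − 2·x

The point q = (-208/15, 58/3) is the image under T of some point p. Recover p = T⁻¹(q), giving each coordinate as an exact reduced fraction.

p = (-8/3, 1/3)

T1 = [3 0 0; 0 -2 0; 0 0 1]
T2·T1 = [3 0 -2; 0 -2 0; 0 0 1]
T3·…·T1 = [9/5 8/5 -6/5; 12/5 -6/5 -8/5; 0 0 1]
T4·…·T1 = [21/5 2/5 -14/5; 12/5 -6/5 -8/5; 0 0 1]
T5·…·T1 = [21/5 2/5 -14/5; -6 -2 4; 0 0 1]
det M = -6; M⁻¹ = [1/3 1/15 2/3; -1 -7/10 0; 0 0 1]
M⁻¹ · (-208/15, 58/3)ᵀ = (-8/3, 1/3)ᵀ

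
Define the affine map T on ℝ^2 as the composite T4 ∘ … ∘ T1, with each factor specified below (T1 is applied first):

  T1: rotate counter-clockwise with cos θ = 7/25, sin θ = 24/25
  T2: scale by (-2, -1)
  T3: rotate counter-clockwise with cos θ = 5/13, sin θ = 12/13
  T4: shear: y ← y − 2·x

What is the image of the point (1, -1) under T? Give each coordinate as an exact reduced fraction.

T1 rotate counter-clockwise with cos θ = 7/25, sin θ = 24/25: (1, -1) → (31/25, 17/25)
T2 scale by (-2, -1): (31/25, 17/25) → (-62/25, -17/25)
T3 rotate counter-clockwise with cos θ = 5/13, sin θ = 12/13: (-62/25, -17/25) → (-106/325, -829/325)
T4 shear: y ← y − 2·x: (-106/325, -829/325) → (-106/325, -617/325)

T(p) = (-106/325, -617/325)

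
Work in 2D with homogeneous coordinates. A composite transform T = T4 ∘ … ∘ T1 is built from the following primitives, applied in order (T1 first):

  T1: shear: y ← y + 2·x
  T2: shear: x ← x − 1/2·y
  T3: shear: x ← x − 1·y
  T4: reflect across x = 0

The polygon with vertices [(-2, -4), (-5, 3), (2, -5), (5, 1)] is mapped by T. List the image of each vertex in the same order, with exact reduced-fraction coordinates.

T1 shear: y ← y + 2·x: (-2, -4) → (-2, -8); (-5, 3) → (-5, -7); (2, -5) → (2, -1); (5, 1) → (5, 11)
T2 shear: x ← x − 1/2·y: (-2, -8) → (2, -8); (-5, -7) → (-3/2, -7); (2, -1) → (5/2, -1); (5, 11) → (-1/2, 11)
T3 shear: x ← x − 1·y: (2, -8) → (10, -8); (-3/2, -7) → (11/2, -7); (5/2, -1) → (7/2, -1); (-1/2, 11) → (-23/2, 11)
T4 reflect across x = 0: (10, -8) → (-10, -8); (11/2, -7) → (-11/2, -7); (7/2, -1) → (-7/2, -1); (-23/2, 11) → (23/2, 11)

image vertices: (-10, -8), (-11/2, -7), (-7/2, -1), (23/2, 11)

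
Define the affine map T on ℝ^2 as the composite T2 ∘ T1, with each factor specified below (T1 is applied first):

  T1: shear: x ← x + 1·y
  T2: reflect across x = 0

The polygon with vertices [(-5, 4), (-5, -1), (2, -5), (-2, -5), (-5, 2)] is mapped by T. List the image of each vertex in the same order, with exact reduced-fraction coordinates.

T1 shear: x ← x + 1·y: (-5, 4) → (-1, 4); (-5, -1) → (-6, -1); (2, -5) → (-3, -5); (-2, -5) → (-7, -5); (-5, 2) → (-3, 2)
T2 reflect across x = 0: (-1, 4) → (1, 4); (-6, -1) → (6, -1); (-3, -5) → (3, -5); (-7, -5) → (7, -5); (-3, 2) → (3, 2)

image vertices: (1, 4), (6, -1), (3, -5), (7, -5), (3, 2)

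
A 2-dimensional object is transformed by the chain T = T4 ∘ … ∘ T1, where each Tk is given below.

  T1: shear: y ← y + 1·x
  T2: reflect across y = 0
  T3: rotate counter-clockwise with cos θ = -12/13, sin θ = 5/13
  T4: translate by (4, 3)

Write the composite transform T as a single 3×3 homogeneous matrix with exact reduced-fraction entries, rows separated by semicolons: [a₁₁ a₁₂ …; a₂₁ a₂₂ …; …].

T = [-7/13 5/13 4; 17/13 12/13 3; 0 0 1]

T1 = [1 0 0; 1 1 0; 0 0 1]
T2·T1 = [1 0 0; -1 -1 0; 0 0 1]
T3·…·T1 = [-7/13 5/13 0; 17/13 12/13 0; 0 0 1]
T4·…·T1 = [-7/13 5/13 4; 17/13 12/13 3; 0 0 1]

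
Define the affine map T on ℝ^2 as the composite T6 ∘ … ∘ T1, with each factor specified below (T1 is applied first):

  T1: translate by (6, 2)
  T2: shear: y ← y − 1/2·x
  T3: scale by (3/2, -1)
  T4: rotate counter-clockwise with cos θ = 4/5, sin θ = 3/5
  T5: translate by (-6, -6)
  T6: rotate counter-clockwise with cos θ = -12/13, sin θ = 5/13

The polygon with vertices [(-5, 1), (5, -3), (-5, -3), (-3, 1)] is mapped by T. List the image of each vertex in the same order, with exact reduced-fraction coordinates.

image vertices: (751/130, 687/130), (-851/130, -927/130), (879/130, 183/130), (81/26, 93/26)

T1 translate by (6, 2): (-5, 1) → (1, 3); (5, -3) → (11, -1); (-5, -3) → (1, -1); (-3, 1) → (3, 3)
T2 shear: y ← y − 1/2·x: (1, 3) → (1, 5/2); (11, -1) → (11, -13/2); (1, -1) → (1, -3/2); (3, 3) → (3, 3/2)
T3 scale by (3/2, -1): (1, 5/2) → (3/2, -5/2); (11, -13/2) → (33/2, 13/2); (1, -3/2) → (3/2, 3/2); (3, 3/2) → (9/2, -3/2)
T4 rotate counter-clockwise with cos θ = 4/5, sin θ = 3/5: (3/2, -5/2) → (27/10, -11/10); (33/2, 13/2) → (93/10, 151/10); (3/2, 3/2) → (3/10, 21/10); (9/2, -3/2) → (9/2, 3/2)
T5 translate by (-6, -6): (27/10, -11/10) → (-33/10, -71/10); (93/10, 151/10) → (33/10, 91/10); (3/10, 21/10) → (-57/10, -39/10); (9/2, 3/2) → (-3/2, -9/2)
T6 rotate counter-clockwise with cos θ = -12/13, sin θ = 5/13: (-33/10, -71/10) → (751/130, 687/130); (33/10, 91/10) → (-851/130, -927/130); (-57/10, -39/10) → (879/130, 183/130); (-3/2, -9/2) → (81/26, 93/26)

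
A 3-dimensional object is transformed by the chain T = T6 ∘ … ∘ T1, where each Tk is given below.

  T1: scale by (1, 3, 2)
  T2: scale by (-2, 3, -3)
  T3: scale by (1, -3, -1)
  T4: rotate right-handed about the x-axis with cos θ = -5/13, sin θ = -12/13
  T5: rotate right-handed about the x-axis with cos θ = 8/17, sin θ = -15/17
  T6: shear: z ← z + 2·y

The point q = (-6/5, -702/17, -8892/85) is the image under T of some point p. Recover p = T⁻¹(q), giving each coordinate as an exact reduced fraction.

p = (3/5, -8/5, 3)

T1 = [1 0 0 0; 0 3 0 0; 0 0 2 0; 0 0 0 1]
T2·T1 = [-2 0 0 0; 0 9 0 0; 0 0 -6 0; 0 0 0 1]
T3·…·T1 = [-2 0 0 0; 0 -27 0 0; 0 0 6 0; 0 0 0 1]
T4·…·T1 = [-2 0 0 0; 0 135/13 72/13 0; 0 324/13 -30/13 0; 0 0 0 1]
T5·…·T1 = [-2 0 0 0; 0 5940/221 126/221 0; 0 567/221 -1320/221 0; 0 0 0 1]
T6·…·T1 = [-2 0 0 0; 0 5940/221 126/221 0; 0 12447/221 -1068/221 0; 0 0 0 1]
det M = 324; M⁻¹ = [-1/2 0 0 0; 0 178/5967 7/1989 0; 0 461/1326 -110/663 0; 0 0 0 1]
M⁻¹ · (-6/5, -702/17, -8892/85)ᵀ = (3/5, -8/5, 3)ᵀ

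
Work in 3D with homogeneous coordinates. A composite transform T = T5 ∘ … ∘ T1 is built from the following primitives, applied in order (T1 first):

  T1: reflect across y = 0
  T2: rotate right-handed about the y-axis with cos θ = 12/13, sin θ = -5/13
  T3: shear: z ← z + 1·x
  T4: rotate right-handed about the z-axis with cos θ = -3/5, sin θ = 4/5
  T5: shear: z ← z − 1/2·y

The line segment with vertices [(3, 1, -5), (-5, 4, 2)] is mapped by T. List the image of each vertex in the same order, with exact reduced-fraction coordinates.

T1 reflect across y = 0: (3, 1, -5) → (3, -1, -5); (-5, 4, 2) → (-5, -4, 2)
T2 rotate right-handed about the y-axis with cos θ = 12/13, sin θ = -5/13: (3, -1, -5) → (61/13, -1, -45/13); (-5, -4, 2) → (-70/13, -4, -1/13)
T3 shear: z ← z + 1·x: (61/13, -1, -45/13) → (61/13, -1, 16/13); (-70/13, -4, -1/13) → (-70/13, -4, -71/13)
T4 rotate right-handed about the z-axis with cos θ = -3/5, sin θ = 4/5: (61/13, -1, 16/13) → (-131/65, 283/65, 16/13); (-70/13, -4, -71/13) → (418/65, -124/65, -71/13)
T5 shear: z ← z − 1/2·y: (-131/65, 283/65, 16/13) → (-131/65, 283/65, -123/130); (418/65, -124/65, -71/13) → (418/65, -124/65, -293/65)

image vertices: (-131/65, 283/65, -123/130), (418/65, -124/65, -293/65)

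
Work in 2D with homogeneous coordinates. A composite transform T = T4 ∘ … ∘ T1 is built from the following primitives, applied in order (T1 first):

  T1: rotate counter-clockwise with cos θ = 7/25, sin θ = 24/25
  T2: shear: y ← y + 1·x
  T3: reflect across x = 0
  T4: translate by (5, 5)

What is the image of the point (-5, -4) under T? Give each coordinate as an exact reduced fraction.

T1 rotate counter-clockwise with cos θ = 7/25, sin θ = 24/25: (-5, -4) → (61/25, -148/25)
T2 shear: y ← y + 1·x: (61/25, -148/25) → (61/25, -87/25)
T3 reflect across x = 0: (61/25, -87/25) → (-61/25, -87/25)
T4 translate by (5, 5): (-61/25, -87/25) → (64/25, 38/25)

T(p) = (64/25, 38/25)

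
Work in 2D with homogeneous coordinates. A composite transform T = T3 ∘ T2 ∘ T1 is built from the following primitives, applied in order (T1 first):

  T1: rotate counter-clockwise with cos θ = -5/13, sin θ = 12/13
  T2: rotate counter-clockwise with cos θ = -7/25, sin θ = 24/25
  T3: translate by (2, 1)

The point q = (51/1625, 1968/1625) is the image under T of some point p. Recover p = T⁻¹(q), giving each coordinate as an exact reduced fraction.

T1 = [-5/13 -12/13 0; 12/13 -5/13 0; 0 0 1]
T2·T1 = [-253/325 204/325 0; -204/325 -253/325 0; 0 0 1]
T3·…·T1 = [-253/325 204/325 2; -204/325 -253/325 1; 0 0 1]
det M = 1; M⁻¹ = [-253/325 -204/325 142/65; 204/325 -253/325 -31/65; 0 0 1]
M⁻¹ · (51/1625, 1968/1625)ᵀ = (7/5, -7/5)ᵀ

p = (7/5, -7/5)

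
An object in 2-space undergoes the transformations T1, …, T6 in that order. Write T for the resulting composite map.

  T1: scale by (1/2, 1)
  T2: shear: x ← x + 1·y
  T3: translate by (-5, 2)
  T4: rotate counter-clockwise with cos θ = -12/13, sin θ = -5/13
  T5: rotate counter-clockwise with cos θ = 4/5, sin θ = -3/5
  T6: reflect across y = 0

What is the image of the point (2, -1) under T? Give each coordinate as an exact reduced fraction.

T1 scale by (1/2, 1): (2, -1) → (1, -1)
T2 shear: x ← x + 1·y: (1, -1) → (0, -1)
T3 translate by (-5, 2): (0, -1) → (-5, 1)
T4 rotate counter-clockwise with cos θ = -12/13, sin θ = -5/13: (-5, 1) → (5, 1)
T5 rotate counter-clockwise with cos θ = 4/5, sin θ = -3/5: (5, 1) → (23/5, -11/5)
T6 reflect across y = 0: (23/5, -11/5) → (23/5, 11/5)

T(p) = (23/5, 11/5)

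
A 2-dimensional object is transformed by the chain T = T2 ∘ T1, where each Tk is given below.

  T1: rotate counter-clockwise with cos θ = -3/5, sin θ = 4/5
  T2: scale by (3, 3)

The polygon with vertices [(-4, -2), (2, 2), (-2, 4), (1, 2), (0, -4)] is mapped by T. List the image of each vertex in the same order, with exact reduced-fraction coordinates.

T1 rotate counter-clockwise with cos θ = -3/5, sin θ = 4/5: (-4, -2) → (4, -2); (2, 2) → (-14/5, 2/5); (-2, 4) → (-2, -4); (1, 2) → (-11/5, -2/5); (0, -4) → (16/5, 12/5)
T2 scale by (3, 3): (4, -2) → (12, -6); (-14/5, 2/5) → (-42/5, 6/5); (-2, -4) → (-6, -12); (-11/5, -2/5) → (-33/5, -6/5); (16/5, 12/5) → (48/5, 36/5)

image vertices: (12, -6), (-42/5, 6/5), (-6, -12), (-33/5, -6/5), (48/5, 36/5)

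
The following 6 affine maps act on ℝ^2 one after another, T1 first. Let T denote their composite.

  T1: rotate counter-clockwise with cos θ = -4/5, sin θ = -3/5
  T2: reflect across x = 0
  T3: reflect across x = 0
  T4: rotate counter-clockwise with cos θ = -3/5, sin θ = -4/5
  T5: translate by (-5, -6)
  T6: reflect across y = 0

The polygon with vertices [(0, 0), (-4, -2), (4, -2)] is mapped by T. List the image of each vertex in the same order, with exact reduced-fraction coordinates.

image vertices: (-5, 6), (-3, 10), (-3, 2)

T1 rotate counter-clockwise with cos θ = -4/5, sin θ = -3/5: (0, 0) → (0, 0); (-4, -2) → (2, 4); (4, -2) → (-22/5, -4/5)
T2 reflect across x = 0: (0, 0) → (0, 0); (2, 4) → (-2, 4); (-22/5, -4/5) → (22/5, -4/5)
T3 reflect across x = 0: (0, 0) → (0, 0); (-2, 4) → (2, 4); (22/5, -4/5) → (-22/5, -4/5)
T4 rotate counter-clockwise with cos θ = -3/5, sin θ = -4/5: (0, 0) → (0, 0); (2, 4) → (2, -4); (-22/5, -4/5) → (2, 4)
T5 translate by (-5, -6): (0, 0) → (-5, -6); (2, -4) → (-3, -10); (2, 4) → (-3, -2)
T6 reflect across y = 0: (-5, -6) → (-5, 6); (-3, -10) → (-3, 10); (-3, -2) → (-3, 2)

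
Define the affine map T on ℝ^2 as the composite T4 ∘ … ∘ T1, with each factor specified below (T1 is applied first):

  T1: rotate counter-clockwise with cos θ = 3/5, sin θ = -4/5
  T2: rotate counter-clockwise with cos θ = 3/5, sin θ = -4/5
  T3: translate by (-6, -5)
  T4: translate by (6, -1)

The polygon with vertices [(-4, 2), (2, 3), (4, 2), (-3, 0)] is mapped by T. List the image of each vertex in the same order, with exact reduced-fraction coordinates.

image vertices: (76/25, -68/25), (58/25, -219/25), (4/5, -52/5), (21/25, -78/25)

T1 rotate counter-clockwise with cos θ = 3/5, sin θ = -4/5: (-4, 2) → (-4/5, 22/5); (2, 3) → (18/5, 1/5); (4, 2) → (4, -2); (-3, 0) → (-9/5, 12/5)
T2 rotate counter-clockwise with cos θ = 3/5, sin θ = -4/5: (-4/5, 22/5) → (76/25, 82/25); (18/5, 1/5) → (58/25, -69/25); (4, -2) → (4/5, -22/5); (-9/5, 12/5) → (21/25, 72/25)
T3 translate by (-6, -5): (76/25, 82/25) → (-74/25, -43/25); (58/25, -69/25) → (-92/25, -194/25); (4/5, -22/5) → (-26/5, -47/5); (21/25, 72/25) → (-129/25, -53/25)
T4 translate by (6, -1): (-74/25, -43/25) → (76/25, -68/25); (-92/25, -194/25) → (58/25, -219/25); (-26/5, -47/5) → (4/5, -52/5); (-129/25, -53/25) → (21/25, -78/25)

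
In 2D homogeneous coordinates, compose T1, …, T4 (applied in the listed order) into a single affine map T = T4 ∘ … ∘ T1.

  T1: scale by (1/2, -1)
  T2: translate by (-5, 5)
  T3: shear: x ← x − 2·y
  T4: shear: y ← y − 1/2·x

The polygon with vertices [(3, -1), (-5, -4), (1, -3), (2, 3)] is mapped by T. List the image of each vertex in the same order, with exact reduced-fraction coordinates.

T1 scale by (1/2, -1): (3, -1) → (3/2, 1); (-5, -4) → (-5/2, 4); (1, -3) → (1/2, 3); (2, 3) → (1, -3)
T2 translate by (-5, 5): (3/2, 1) → (-7/2, 6); (-5/2, 4) → (-15/2, 9); (1/2, 3) → (-9/2, 8); (1, -3) → (-4, 2)
T3 shear: x ← x − 2·y: (-7/2, 6) → (-31/2, 6); (-15/2, 9) → (-51/2, 9); (-9/2, 8) → (-41/2, 8); (-4, 2) → (-8, 2)
T4 shear: y ← y − 1/2·x: (-31/2, 6) → (-31/2, 55/4); (-51/2, 9) → (-51/2, 87/4); (-41/2, 8) → (-41/2, 73/4); (-8, 2) → (-8, 6)

image vertices: (-31/2, 55/4), (-51/2, 87/4), (-41/2, 73/4), (-8, 6)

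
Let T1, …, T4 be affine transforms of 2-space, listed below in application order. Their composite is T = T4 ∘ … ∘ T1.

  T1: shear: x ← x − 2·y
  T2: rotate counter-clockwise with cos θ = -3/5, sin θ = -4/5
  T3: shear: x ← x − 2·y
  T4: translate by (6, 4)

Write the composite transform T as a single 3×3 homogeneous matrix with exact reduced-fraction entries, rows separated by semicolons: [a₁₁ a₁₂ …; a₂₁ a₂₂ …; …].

T1 = [1 -2 0; 0 1 0; 0 0 1]
T2·T1 = [-3/5 2 0; -4/5 1 0; 0 0 1]
T3·…·T1 = [1 0 0; -4/5 1 0; 0 0 1]
T4·…·T1 = [1 0 6; -4/5 1 4; 0 0 1]

T = [1 0 6; -4/5 1 4; 0 0 1]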